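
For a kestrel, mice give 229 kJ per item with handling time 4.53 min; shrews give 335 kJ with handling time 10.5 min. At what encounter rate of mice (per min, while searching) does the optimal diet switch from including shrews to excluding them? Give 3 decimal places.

0.378 per min

Drop shrews once their profitability E₂/h₂ falls below the rate achievable on mice alone: E₂/h₂ = λE₁/(1 + λh₁).
Solve for λ: λE₁h₂ = E₂(1 + λh₁) → λ(E₁h₂ − E₂h₁) = E₂ → λ = E₂/(E₁h₂ − E₂h₁).
λ = 335/(229×10.5 − 335×4.53) = 335/886.9 = 0.3777 per min.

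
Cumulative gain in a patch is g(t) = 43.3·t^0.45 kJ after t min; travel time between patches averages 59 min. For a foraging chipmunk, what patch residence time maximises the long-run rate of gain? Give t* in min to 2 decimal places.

48.27 min

Optimal t* satisfies g'(t*) = g(t*)/(T + t*).
g'(t) = 0.45·43.3·t^-0.55. Setting 0.45·43.3·t^-0.55 = 43.3·t^0.45/(59+t) gives 0.45(59+t) = t, so 0.55·t = 0.45×59.
t* = 0.45×59/0.55 = 48.27 min.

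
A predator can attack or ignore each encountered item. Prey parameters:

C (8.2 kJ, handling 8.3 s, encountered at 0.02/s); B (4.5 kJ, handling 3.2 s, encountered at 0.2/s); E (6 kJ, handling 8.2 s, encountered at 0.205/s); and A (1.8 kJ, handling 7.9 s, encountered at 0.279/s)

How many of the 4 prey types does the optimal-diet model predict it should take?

3

Profitabilities (E/h, kJ/s): B 1.41, C 0.988, E 0.732, A 0.228. Add prey in this order while the next type's profitability exceeds the intake rate on those already taken.
Rate on top 1: 0.5488. C: 0.988 > 0.5488 → include.
Rate on top 2: 0.5891. E: 0.732 > 0.5891 → include.
Rate on top 3: 0.6579. A: 0.228 < 0.6579 → exclude; stop.
Optimal diet: B, C, E — 3 of 4 types.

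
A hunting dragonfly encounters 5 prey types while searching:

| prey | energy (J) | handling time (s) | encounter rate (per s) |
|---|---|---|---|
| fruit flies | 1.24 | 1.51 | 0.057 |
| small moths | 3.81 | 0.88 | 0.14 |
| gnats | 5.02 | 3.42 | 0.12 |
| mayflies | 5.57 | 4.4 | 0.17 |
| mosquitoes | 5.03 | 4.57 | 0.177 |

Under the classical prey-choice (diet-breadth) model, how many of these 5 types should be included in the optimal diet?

E/h in descending order: small moths 4.33, gnats 1.47, mayflies 1.27, mosquitoes 1.1, fruit flies 0.821 J/s. The optimal diet is the largest prefix of this list for which every included type satisfies E_i/h_i > R on the types above it.
Rate on top 1: 0.4749. gnats: 1.47 > 0.4749 → include.
Rate on top 2: 0.7406. mayflies: 1.27 > 0.7406 → include.
Rate on top 3: 0.9128. mosquitoes: 1.1 > 0.9128 → include.
Rate on top 4: 0.962. fruit flies: 0.821 < 0.962 → exclude; stop.
Optimal diet: small moths, gnats, mayflies, mosquitoes — 4 of 5 types.

4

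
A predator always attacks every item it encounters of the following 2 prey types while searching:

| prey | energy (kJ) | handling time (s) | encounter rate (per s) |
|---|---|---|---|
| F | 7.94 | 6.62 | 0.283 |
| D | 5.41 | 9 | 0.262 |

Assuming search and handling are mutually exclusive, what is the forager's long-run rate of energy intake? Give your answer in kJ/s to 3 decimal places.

0.700 kJ/s

Energy encountered per unit search time: 0.283×7.94 + 0.262×5.41 = 3.664 kJ/s.
Handling time per unit search time: 0.283×6.62 + 0.262×9 = 4.231.
Rate = 3.664/(1 + 4.231) = 0.7005 kJ/s.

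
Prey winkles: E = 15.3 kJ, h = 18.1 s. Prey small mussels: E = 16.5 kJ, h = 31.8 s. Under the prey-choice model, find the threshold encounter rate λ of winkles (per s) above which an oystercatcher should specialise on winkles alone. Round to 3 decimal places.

0.088 per s

At the threshold, the rate on winkles alone equals the profitability of small mussels: λ·15.3/(1 + λ·18.1) = 16.5/31.8 = 0.5189.
Rearranging, λ(15.3 − 0.5189×18.1) = 0.5189, so λ = 0.5189/5.908 = 0.08782 per s.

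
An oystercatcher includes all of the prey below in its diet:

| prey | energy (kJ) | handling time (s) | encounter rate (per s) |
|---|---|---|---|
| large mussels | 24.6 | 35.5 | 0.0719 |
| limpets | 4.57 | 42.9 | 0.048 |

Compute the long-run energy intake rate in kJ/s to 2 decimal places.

R = (0.0719×24.6 + 0.048×4.57) / (1 + 0.0719×35.5 + 0.048×42.9) = 1.988/5.612 = 0.3543 kJ/s.

0.35 kJ/s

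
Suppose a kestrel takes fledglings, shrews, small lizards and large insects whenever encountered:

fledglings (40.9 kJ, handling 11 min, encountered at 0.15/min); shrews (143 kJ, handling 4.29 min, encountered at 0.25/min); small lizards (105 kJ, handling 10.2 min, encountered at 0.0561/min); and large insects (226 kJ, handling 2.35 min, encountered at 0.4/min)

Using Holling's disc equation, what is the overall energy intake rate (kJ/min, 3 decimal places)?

26.396 kJ/min

R = (0.15×40.9 + 0.25×143 + 0.0561×105 + 0.4×226) / (1 + 0.15×11 + 0.25×4.29 + 0.0561×10.2 + 0.4×2.35) = 138.2/5.235 = 26.4 kJ/min.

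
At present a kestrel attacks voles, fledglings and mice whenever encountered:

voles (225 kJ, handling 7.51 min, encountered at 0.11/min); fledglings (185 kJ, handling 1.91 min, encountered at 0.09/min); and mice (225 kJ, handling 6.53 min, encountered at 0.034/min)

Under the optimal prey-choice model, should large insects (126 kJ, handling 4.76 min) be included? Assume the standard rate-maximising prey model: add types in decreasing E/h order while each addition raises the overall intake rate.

Current rate: (0.11×225 + 0.09×185 + 0.034×225)/(1 + 0.11×7.51 + 0.09×1.91 + 0.034×6.53) = 22.09 kJ/min.
large insects: E/h = 126/4.76 = 26.47 kJ/min.
Since 26.47 > R, including large insects increases the long-run rate.

Yes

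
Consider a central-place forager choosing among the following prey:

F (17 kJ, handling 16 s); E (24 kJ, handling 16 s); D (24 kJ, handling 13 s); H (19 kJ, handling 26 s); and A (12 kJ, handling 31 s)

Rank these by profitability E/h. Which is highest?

D

Profitability E/h (kJ/s): F = 17/16 = 1.06, E = 24/16 = 1.5, D = 24/13 = 1.85, H = 19/26 = 0.731, A = 12/31 = 0.387.
Ranked: D > E > F > H > A.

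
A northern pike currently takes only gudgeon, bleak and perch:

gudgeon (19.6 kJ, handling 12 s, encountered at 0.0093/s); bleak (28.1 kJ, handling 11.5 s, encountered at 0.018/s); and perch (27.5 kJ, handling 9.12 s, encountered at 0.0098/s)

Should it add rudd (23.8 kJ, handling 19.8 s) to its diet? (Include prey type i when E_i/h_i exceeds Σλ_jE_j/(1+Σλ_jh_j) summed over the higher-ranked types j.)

Current rate: (0.0093×19.6 + 0.018×28.1 + 0.0098×27.5)/(1 + 0.0093×12 + 0.018×11.5 + 0.0098×9.12) = 0.6801 kJ/s.
rudd: E/h = 23.8/19.8 = 1.202 kJ/s.
Since 1.202 > R, including rudd increases the long-run rate.

Yes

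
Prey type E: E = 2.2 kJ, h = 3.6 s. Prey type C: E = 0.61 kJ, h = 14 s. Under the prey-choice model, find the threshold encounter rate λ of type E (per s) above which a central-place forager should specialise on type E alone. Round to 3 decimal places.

Drop type C once their profitability E₂/h₂ falls below the rate achievable on type E alone: E₂/h₂ = λE₁/(1 + λh₁).
Solve for λ: λE₁h₂ = E₂(1 + λh₁) → λ(E₁h₂ − E₂h₁) = E₂ → λ = E₂/(E₁h₂ − E₂h₁).
λ = 0.61/(2.2×14 − 0.61×3.6) = 0.61/28.6 = 0.02133 per s.

0.021 per s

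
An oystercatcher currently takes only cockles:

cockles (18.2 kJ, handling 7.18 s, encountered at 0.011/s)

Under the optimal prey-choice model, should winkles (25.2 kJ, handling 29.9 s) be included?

Yes

Intake rate on the current diet: R = (0.011×18.2) / (1 + 0.011×7.18) = 0.2002/1.079 = 0.1855 kJ/s.
winkles: E/h = 25.2/29.9 = 0.8428 kJ/s.
Since 0.8428 > R, including winkles increases the long-run rate.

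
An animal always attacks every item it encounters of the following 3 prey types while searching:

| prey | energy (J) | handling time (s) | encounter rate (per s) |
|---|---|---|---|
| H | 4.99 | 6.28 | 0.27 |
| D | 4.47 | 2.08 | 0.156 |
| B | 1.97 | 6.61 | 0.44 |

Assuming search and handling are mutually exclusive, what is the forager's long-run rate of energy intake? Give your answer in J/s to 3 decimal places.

0.491 J/s

R = (0.27×4.99 + 0.156×4.47 + 0.44×1.97) / (1 + 0.27×6.28 + 0.156×2.08 + 0.44×6.61) = 2.911/5.928 = 0.4911 J/s.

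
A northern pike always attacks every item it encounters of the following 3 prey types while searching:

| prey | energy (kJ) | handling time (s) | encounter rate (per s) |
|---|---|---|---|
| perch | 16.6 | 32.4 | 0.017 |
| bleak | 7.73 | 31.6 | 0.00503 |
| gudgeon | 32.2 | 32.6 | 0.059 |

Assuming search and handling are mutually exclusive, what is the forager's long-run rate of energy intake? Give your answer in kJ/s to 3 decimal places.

R = Σλ_iE_i / (1 + Σλ_ih_i)
Numerator: 0.017×16.6 + 0.00503×7.73 + 0.059×32.2 = 2.221
Denominator: 1 + 0.017×32.4 + 0.00503×31.6 + 0.059×32.6 = 3.633
R = 2.221/3.633 = 0.6113 kJ/s

0.611 kJ/s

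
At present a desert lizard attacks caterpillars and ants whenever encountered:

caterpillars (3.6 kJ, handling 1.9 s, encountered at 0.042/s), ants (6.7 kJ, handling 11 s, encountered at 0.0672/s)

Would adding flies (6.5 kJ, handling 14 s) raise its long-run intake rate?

Intake rate on the current diet: R = (0.042×3.6 + 0.0672×6.7) / (1 + 0.042×1.9 + 0.0672×11) = 0.6014/1.819 = 0.3306 kJ/s.
Profitability of flies: 6.5/14 = 0.4643 kJ/s.
Since 0.4643 > R, including flies increases the long-run rate.

Yes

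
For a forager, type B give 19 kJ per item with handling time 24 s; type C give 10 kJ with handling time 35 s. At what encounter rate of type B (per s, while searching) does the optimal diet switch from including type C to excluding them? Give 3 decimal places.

Drop type C once their profitability E₂/h₂ falls below the rate achievable on type B alone: E₂/h₂ = λE₁/(1 + λh₁).
Solve for λ: λE₁h₂ = E₂(1 + λh₁) → λ(E₁h₂ − E₂h₁) = E₂ → λ = E₂/(E₁h₂ − E₂h₁).
λ = 10/(19×35 − 10×24) = 10/425 = 0.02353 per s.

0.024 per s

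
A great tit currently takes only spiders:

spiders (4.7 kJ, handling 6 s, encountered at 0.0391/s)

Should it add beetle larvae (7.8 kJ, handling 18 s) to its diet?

Current rate: (0.0391×4.7)/(1 + 0.0391×6) = 0.1488 kJ/s.
Profitability of beetle larvae: 7.8/18 = 0.4333 kJ/s.
0.4333 > 0.1488, so adding beetle larvae raises the average — include it.

Yes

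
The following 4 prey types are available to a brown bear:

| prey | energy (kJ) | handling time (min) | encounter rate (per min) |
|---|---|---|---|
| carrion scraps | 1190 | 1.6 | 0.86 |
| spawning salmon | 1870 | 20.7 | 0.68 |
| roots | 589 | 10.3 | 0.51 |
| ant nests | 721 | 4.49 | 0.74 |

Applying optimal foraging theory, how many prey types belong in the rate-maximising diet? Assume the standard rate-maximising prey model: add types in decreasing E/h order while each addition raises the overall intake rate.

E/h in descending order: carrion scraps 744, ant nests 161, spawning salmon 90.3, roots 57.2 kJ/min. The optimal diet is the largest prefix of this list for which every included type satisfies E_i/h_i > R on the types above it.
Rate on top 1: 430.7. ant nests: 161 < 430.7 → exclude; stop.
Optimal diet: carrion scraps — 1 of 4 types.

1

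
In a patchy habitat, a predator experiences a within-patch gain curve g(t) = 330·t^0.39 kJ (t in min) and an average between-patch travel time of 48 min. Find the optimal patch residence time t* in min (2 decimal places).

Maximise g(t)/(T+t): set derivative to zero → g'(t)(T+t) = g(t).
g'(t) = 0.39·330·t^-0.61. Setting 0.39·330·t^-0.61 = 330·t^0.39/(48+t) gives 0.39(48+t) = t, so 0.61·t = 0.39×48.
t* = 0.39×48/0.61 = 30.69 min.

30.69 min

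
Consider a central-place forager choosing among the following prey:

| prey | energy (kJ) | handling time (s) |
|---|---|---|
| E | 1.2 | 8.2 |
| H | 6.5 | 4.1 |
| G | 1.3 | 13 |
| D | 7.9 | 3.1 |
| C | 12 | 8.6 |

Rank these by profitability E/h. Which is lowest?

G

In descending order of E/h:
D: 7.9/3.1 = 2.55 kJ/s
H: 6.5/4.1 = 1.59 kJ/s
C: 12/8.6 = 1.4 kJ/s
E: 1.2/8.2 = 0.146 kJ/s
G: 1.3/13 = 0.1 kJ/s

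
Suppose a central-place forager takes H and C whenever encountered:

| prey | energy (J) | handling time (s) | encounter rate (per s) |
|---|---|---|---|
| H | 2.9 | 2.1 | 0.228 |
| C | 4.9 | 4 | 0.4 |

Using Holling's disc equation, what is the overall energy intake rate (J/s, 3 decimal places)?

0.851 J/s

Energy encountered per unit search time: 0.228×2.9 + 0.4×4.9 = 2.621 J/s.
Handling time per unit search time: 0.228×2.1 + 0.4×4 = 2.079.
Rate = 2.621/(1 + 2.079) = 0.8514 J/s.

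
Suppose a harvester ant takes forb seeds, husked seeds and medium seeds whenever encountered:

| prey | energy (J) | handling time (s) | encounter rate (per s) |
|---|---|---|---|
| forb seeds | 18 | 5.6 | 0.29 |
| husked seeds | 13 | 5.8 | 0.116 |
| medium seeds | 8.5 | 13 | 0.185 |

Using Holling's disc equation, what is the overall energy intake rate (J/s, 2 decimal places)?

1.46 J/s

Energy encountered per unit search time: 0.29×18 + 0.116×13 + 0.185×8.5 = 8.3 J/s.
Handling time per unit search time: 0.29×5.6 + 0.116×5.8 + 0.185×13 = 4.702.
Rate = 8.3/(1 + 4.702) = 1.456 J/s.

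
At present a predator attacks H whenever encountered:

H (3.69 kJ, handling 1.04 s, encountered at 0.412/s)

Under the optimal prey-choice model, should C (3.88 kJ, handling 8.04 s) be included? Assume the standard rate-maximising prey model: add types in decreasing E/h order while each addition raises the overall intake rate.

No

Current rate: (0.412×3.69)/(1 + 0.412×1.04) = 1.064 kJ/s.
C: E/h = 3.88/8.04 = 0.4826 kJ/s.
0.4826 < 1.064, so adding C would lower the average — exclude it.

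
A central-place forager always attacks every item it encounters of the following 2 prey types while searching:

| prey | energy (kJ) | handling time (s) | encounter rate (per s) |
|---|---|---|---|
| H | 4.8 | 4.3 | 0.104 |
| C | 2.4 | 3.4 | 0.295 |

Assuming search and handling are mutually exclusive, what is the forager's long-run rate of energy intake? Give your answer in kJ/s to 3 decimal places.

0.493 kJ/s

R = (0.104×4.8 + 0.295×2.4) / (1 + 0.104×4.3 + 0.295×3.4) = 1.207/2.45 = 0.4927 kJ/s.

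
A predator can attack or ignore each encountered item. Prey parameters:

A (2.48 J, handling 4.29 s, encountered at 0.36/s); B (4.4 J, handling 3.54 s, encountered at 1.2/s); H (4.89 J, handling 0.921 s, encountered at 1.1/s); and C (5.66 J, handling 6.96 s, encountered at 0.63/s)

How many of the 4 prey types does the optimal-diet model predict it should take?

Rank by E/h (J/s): H 5.31, B 1.24, C 0.813, A 0.578. Include each in turn until the next type's E/h falls below the running intake rate.
Rate on top 1: 2.672. B: 1.24 < 2.672 → exclude; stop.
Optimal diet: H — 1 of 4 types.

1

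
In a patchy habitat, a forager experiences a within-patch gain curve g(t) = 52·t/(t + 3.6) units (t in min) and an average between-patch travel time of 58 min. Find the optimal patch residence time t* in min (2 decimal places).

Maximise g(t)/(T+t): set derivative to zero → g'(t)(T+t) = g(t).
g'(t) = 52·3.6/(t + 3.6)². Setting 52·3.6/(t+3.6)² = 52t/[(t+3.6)(58+t)] gives 3.6(58+t) = t(t+3.6), so t² = 3.6×58 = 208.8.
t* = √208.8 = 14.45 min.

14.45 min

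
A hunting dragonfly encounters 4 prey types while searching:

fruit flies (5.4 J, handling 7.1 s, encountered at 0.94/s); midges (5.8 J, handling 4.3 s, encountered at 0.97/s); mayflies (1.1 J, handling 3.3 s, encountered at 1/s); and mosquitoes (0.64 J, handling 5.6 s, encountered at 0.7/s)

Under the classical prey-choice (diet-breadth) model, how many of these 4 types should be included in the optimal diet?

Profitabilities (E/h, J/s): midges 1.35, fruit flies 0.761, mayflies 0.333, mosquitoes 0.114. Add prey in this order while the next type's profitability exceeds the intake rate on those already taken.
Rate on top 1: 1.088. fruit flies: 0.761 < 1.088 → exclude; stop.
Optimal diet: midges — 1 of 4 types.

1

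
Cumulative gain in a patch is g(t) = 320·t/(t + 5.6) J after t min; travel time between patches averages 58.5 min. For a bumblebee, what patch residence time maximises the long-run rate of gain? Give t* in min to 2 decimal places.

Maximise g(t)/(T+t): set derivative to zero → g'(t)(T+t) = g(t).
g'(t) = 320·5.6/(t + 5.6)². Setting 320·5.6/(t+5.6)² = 320t/[(t+5.6)(58.5+t)] gives 5.6(58.5+t) = t(t+5.6), so t² = 5.6×58.5 = 327.6.
t* = √327.6 = 18.1 min.

18.10 min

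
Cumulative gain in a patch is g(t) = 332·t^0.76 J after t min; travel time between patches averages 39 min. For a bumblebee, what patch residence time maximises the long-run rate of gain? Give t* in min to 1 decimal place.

123.5 min

Maximise g(t)/(T+t): set derivative to zero → g'(t)(T+t) = g(t).
g'(t) = 0.76·332·t^-0.24. Setting 0.76·332·t^-0.24 = 332·t^0.76/(39+t) gives 0.76(39+t) = t, so 0.24·t = 0.76×39.
t* = 0.76×39/0.24 = 123.5 min.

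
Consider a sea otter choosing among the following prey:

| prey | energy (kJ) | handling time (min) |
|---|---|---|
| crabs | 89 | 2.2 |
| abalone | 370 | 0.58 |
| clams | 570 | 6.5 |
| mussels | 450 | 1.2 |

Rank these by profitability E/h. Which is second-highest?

mussels

Profitability E/h (kJ/min): crabs = 89/2.2 = 40.5, abalone = 370/0.58 = 638, clams = 570/6.5 = 87.7, mussels = 450/1.2 = 375.
Ranked: abalone > mussels > clams > crabs.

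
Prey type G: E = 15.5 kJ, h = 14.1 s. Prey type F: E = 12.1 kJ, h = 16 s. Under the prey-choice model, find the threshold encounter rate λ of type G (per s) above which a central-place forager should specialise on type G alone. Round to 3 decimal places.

0.156 per s

Drop type F once their profitability E₂/h₂ falls below the rate achievable on type G alone: E₂/h₂ = λE₁/(1 + λh₁).
Solve for λ: λE₁h₂ = E₂(1 + λh₁) → λ(E₁h₂ − E₂h₁) = E₂ → λ = E₂/(E₁h₂ − E₂h₁).
λ = 12.1/(15.5×16 − 12.1×14.1) = 12.1/77.39 = 0.1564 per s.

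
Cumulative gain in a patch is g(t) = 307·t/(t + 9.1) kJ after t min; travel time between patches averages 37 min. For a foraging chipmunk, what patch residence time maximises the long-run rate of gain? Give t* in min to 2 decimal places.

Maximise g(t)/(T+t): set derivative to zero → g'(t)(T+t) = g(t).
g'(t) = 307·9.1/(t + 9.1)². Setting 307·9.1/(t+9.1)² = 307t/[(t+9.1)(37+t)] gives 9.1(37+t) = t(t+9.1), so t² = 9.1×37 = 336.7.
t* = √336.7 = 18.35 min.

18.35 min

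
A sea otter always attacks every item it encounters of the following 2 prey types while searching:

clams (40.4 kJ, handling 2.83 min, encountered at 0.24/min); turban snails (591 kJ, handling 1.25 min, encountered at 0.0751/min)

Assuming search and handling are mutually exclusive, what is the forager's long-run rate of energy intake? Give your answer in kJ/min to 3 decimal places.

30.501 kJ/min

R = Σλ_iE_i / (1 + Σλ_ih_i)
Numerator: 0.24×40.4 + 0.0751×591 = 54.08
Denominator: 1 + 0.24×2.83 + 0.0751×1.25 = 1.773
R = 54.08/1.773 = 30.5 kJ/min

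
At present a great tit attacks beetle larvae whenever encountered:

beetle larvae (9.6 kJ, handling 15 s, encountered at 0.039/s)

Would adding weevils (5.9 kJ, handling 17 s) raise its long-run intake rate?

On beetle larvae alone, R = ΣλE/(1+Σλh) = 0.3744/1.585 = 0.2362 kJ/s.
Profitability of weevils: 5.9/17 = 0.3471 kJ/s.
0.3471 > 0.2362, so adding weevils raises the average — include it.

Yes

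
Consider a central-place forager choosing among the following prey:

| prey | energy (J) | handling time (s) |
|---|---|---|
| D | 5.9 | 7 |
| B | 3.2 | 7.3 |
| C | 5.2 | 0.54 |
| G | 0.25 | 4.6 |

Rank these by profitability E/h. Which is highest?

In descending order of E/h:
C: 5.2/0.54 = 9.63 J/s
D: 5.9/7 = 0.843 J/s
B: 3.2/7.3 = 0.438 J/s
G: 0.25/4.6 = 0.0543 J/s

C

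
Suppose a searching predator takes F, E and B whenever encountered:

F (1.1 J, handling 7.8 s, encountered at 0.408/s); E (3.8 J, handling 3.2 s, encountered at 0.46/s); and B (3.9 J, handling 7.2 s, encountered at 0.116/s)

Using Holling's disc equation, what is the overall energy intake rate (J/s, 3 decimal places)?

R = Σλ_iE_i / (1 + Σλ_ih_i)
Numerator: 0.408×1.1 + 0.46×3.8 + 0.116×3.9 = 2.649
Denominator: 1 + 0.408×7.8 + 0.46×3.2 + 0.116×7.2 = 6.49
R = 2.649/6.49 = 0.4082 J/s

0.408 J/s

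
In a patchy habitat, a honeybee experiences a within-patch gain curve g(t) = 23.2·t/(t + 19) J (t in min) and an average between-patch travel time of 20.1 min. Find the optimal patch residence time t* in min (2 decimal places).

By the marginal value theorem, leave when the instantaneous gain rate g'(t) equals the habitat-wide average g(t)/(T + t).
g'(t) = 23.2·19/(t + 19)². Setting 23.2·19/(t+19)² = 23.2t/[(t+19)(20.1+t)] gives 19(20.1+t) = t(t+19), so t² = 19×20.1 = 381.9.
t* = √381.9 = 19.54 min.

19.54 min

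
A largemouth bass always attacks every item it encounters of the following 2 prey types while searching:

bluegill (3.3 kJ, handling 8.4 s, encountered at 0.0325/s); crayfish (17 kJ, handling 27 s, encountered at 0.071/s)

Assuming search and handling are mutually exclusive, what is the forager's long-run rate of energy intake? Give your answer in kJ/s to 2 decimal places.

Energy encountered per unit search time: 0.0325×3.3 + 0.071×17 = 1.314 kJ/s.
Handling time per unit search time: 0.0325×8.4 + 0.071×27 = 2.19.
Rate = 1.314/(1 + 2.19) = 0.412 kJ/s.

0.41 kJ/s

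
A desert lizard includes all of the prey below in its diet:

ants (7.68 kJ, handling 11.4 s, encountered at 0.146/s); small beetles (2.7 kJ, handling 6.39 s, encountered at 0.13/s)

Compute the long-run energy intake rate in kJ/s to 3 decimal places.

Energy encountered per unit search time: 0.146×7.68 + 0.13×2.7 = 1.472 kJ/s.
Handling time per unit search time: 0.146×11.4 + 0.13×6.39 = 2.495.
Rate = 1.472/(1 + 2.495) = 0.4212 kJ/s.

0.421 kJ/s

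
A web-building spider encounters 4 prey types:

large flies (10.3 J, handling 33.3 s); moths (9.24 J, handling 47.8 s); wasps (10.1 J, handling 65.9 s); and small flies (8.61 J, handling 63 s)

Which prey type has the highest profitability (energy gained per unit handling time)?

large flies

In descending order of E/h:
large flies: 10.3/33.3 = 0.309 J/s
moths: 9.24/47.8 = 0.193 J/s
wasps: 10.1/65.9 = 0.153 J/s
small flies: 8.61/63 = 0.137 J/s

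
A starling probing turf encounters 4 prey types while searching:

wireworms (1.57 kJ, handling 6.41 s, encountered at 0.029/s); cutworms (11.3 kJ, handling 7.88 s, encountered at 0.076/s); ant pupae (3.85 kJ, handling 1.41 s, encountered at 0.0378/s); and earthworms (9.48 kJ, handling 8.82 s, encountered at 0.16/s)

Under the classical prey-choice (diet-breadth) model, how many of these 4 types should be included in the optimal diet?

3

Profitabilities (E/h, kJ/s): ant pupae 2.73, cutworms 1.43, earthworms 1.07, wireworms 0.245. Add prey in this order while the next type's profitability exceeds the intake rate on those already taken.
Rate on top 1: 0.1382. cutworms: 1.43 > 0.1382 → include.
Rate on top 2: 0.6079. earthworms: 1.07 > 0.6079 → include.
Rate on top 3: 0.823. wireworms: 0.245 < 0.823 → exclude; stop.
Optimal diet: ant pupae, cutworms, earthworms — 3 of 4 types.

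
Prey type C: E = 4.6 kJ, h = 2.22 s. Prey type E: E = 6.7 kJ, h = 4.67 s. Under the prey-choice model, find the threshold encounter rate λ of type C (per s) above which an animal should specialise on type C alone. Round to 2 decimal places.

Drop type E once their profitability E₂/h₂ falls below the rate achievable on type C alone: E₂/h₂ = λE₁/(1 + λh₁).
Solve for λ: λE₁h₂ = E₂(1 + λh₁) → λ(E₁h₂ − E₂h₁) = E₂ → λ = E₂/(E₁h₂ − E₂h₁).
λ = 6.7/(4.6×4.67 − 6.7×2.22) = 6.7/6.608 = 1.014 per s.

1.01 per s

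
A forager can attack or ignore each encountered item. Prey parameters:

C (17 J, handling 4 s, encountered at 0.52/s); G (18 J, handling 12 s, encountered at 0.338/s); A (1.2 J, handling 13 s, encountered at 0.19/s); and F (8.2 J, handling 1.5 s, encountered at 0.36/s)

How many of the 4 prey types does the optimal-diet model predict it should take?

2

Profitabilities (E/h, J/s): F 5.47, C 4.25, G 1.5, A 0.0923. Add prey in this order while the next type's profitability exceeds the intake rate on those already taken.
Rate on top 1: 1.917. C: 4.25 > 1.917 → include.
Rate on top 2: 3.257. G: 1.5 < 3.257 → exclude; stop.
Optimal diet: F, C — 2 of 4 types.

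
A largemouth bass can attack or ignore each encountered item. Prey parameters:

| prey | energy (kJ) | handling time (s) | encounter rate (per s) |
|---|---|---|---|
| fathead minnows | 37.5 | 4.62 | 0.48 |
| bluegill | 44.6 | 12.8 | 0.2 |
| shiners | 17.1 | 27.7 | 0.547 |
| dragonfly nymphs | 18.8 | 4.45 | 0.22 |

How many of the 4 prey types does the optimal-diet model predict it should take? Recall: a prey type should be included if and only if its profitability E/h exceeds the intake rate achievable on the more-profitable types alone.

Rank by E/h (kJ/s): fathead minnows 8.12, dragonfly nymphs 4.22, bluegill 3.48, shiners 0.617. Include each in turn until the next type's E/h falls below the running intake rate.
Rate on top 1: 5.594. dragonfly nymphs: 4.22 < 5.594 → exclude; stop.
Optimal diet: fathead minnows — 1 of 4 types.

1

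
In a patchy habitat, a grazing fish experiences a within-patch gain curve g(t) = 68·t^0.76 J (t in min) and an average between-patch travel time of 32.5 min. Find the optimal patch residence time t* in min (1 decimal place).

102.9 min

Maximise g(t)/(T+t): set derivative to zero → g'(t)(T+t) = g(t).
g'(t) = 0.76·68·t^-0.24. Setting 0.76·68·t^-0.24 = 68·t^0.76/(32.5+t) gives 0.76(32.5+t) = t, so 0.24·t = 0.76×32.5.
t* = 0.76×32.5/0.24 = 102.9 min.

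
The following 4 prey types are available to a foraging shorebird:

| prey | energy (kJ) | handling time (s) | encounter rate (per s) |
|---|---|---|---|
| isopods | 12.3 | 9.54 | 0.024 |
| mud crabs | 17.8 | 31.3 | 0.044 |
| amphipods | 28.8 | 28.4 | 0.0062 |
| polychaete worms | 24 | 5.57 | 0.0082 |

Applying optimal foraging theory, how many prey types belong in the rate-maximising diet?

4

Profitabilities (E/h, kJ/s): polychaete worms 4.31, isopods 1.29, amphipods 1.01, mud crabs 0.569. Add prey in this order while the next type's profitability exceeds the intake rate on those already taken.
Rate on top 1: 0.1882. isopods: 1.29 > 0.1882 → include.
Rate on top 2: 0.386. amphipods: 1.01 > 0.386 → include.
Rate on top 3: 0.4622. mud crabs: 0.569 > 0.4622 → include.
Optimal diet: polychaete worms, isopods, amphipods, mud crabs — 4 of 4 types.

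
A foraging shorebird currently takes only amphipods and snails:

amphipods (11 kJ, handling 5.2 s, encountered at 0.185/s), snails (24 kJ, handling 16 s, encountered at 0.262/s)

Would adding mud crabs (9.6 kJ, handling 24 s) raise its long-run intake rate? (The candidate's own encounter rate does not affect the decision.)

No

Intake rate on the current diet: R = (0.185×11 + 0.262×24) / (1 + 0.185×5.2 + 0.262×16) = 8.323/6.154 = 1.352 kJ/s.
Profitability of mud crabs: 9.6/24 = 0.4 kJ/s.
0.4 < 1.352, so adding mud crabs would lower the average — exclude it.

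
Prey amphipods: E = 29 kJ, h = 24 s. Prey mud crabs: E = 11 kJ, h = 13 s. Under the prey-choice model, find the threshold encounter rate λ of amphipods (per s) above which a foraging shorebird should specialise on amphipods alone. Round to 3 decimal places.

0.097 per s

At the threshold, the rate on amphipods alone equals the profitability of mud crabs: λ·29/(1 + λ·24) = 11/13 = 0.8462.
Rearranging, λ(29 − 0.8462×24) = 0.8462, so λ = 0.8462/8.692 = 0.09735 per s.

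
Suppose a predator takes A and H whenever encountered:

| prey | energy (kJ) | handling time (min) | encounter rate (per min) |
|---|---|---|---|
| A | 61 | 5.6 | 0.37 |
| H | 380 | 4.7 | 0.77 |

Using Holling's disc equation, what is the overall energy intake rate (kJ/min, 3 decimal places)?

47.104 kJ/min

R = (0.37×61 + 0.77×380) / (1 + 0.37×5.6 + 0.77×4.7) = 315.2/6.691 = 47.1 kJ/min.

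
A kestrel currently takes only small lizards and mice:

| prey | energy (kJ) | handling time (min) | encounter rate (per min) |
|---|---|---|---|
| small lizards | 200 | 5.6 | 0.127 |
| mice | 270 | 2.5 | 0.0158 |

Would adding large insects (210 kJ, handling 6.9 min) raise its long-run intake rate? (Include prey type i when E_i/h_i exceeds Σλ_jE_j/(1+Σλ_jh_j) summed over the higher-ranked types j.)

Intake rate on the current diet: R = (0.127×200 + 0.0158×270) / (1 + 0.127×5.6 + 0.0158×2.5) = 29.67/1.751 = 16.95 kJ/min.
large insects: E/h = 210/6.9 = 30.43 kJ/min.
30.43 > 16.95, so adding large insects raises the average — include it.

Yes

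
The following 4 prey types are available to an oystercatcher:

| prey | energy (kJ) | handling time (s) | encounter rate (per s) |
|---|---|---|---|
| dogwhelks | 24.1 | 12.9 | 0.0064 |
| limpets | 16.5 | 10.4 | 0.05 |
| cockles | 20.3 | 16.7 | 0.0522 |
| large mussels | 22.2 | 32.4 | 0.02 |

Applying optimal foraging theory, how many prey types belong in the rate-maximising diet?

3

Profitabilities (E/h, kJ/s): dogwhelks 1.87, limpets 1.59, cockles 1.22, large mussels 0.685. Add prey in this order while the next type's profitability exceeds the intake rate on those already taken.
Rate on top 1: 0.1425. limpets: 1.59 > 0.1425 → include.
Rate on top 2: 0.611. cockles: 1.22 > 0.611 → include.
Rate on top 3: 0.824. large mussels: 0.685 < 0.824 → exclude; stop.
Optimal diet: dogwhelks, limpets, cockles — 3 of 4 types.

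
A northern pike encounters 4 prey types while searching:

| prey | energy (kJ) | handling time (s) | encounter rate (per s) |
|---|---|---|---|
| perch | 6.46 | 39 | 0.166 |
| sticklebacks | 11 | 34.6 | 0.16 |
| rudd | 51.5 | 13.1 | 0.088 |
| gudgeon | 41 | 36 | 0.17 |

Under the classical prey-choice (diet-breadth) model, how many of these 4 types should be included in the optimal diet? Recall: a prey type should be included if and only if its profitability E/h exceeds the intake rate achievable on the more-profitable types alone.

1

E/h in descending order: rudd 3.93, gudgeon 1.14, sticklebacks 0.318, perch 0.166 kJ/s. The optimal diet is the largest prefix of this list for which every included type satisfies E_i/h_i > R on the types above it.
Rate on top 1: 2.105. gudgeon: 1.14 < 2.105 → exclude; stop.
Optimal diet: rudd — 1 of 4 types.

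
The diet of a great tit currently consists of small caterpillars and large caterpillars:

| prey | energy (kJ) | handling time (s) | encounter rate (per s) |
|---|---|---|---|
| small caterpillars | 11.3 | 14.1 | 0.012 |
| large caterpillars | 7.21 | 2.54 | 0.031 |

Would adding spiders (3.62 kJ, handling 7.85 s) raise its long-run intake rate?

Yes

Current rate: (0.012×11.3 + 0.031×7.21)/(1 + 0.012×14.1 + 0.031×2.54) = 0.2878 kJ/s.
Profitability of spiders: 3.62/7.85 = 0.4611 kJ/s.
0.4611 > 0.2878, so adding spiders raises the average — include it.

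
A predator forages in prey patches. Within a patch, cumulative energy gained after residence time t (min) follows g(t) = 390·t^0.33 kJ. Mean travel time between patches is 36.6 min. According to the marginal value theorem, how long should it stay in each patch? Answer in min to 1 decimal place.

18.0 min

By the marginal value theorem, leave when the instantaneous gain rate g'(t) equals the habitat-wide average g(t)/(T + t).
g'(t) = 0.33·390·t^-0.67. Setting 0.33·390·t^-0.67 = 390·t^0.33/(36.6+t) gives 0.33(36.6+t) = t, so 0.67·t = 0.33×36.6.
t* = 0.33×36.6/0.67 = 18.03 min.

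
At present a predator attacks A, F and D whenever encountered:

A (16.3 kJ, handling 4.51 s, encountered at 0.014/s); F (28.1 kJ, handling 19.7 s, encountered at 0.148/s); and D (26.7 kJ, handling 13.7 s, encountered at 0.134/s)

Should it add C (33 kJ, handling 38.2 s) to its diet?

On A, F and D alone, R = ΣλE/(1+Σλh) = 7.965/5.815 = 1.37 kJ/s.
Profitability of C: 33/38.2 = 0.8639 kJ/s.
0.8639 < 1.37, so adding C would lower the average — exclude it.

No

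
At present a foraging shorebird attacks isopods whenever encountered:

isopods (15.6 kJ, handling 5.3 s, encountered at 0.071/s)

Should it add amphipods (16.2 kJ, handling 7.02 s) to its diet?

Yes

Current rate: (0.071×15.6)/(1 + 0.071×5.3) = 0.8048 kJ/s.
amphipods: E/h = 16.2/7.02 = 2.308 kJ/s.
Since 2.308 > R, including amphipods increases the long-run rate.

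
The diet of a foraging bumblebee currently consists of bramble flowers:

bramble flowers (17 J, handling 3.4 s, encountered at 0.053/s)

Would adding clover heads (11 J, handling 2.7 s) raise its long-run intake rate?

On bramble flowers alone, R = ΣλE/(1+Σλh) = 0.901/1.18 = 0.7634 J/s.
Profitability of clover heads: 11/2.7 = 4.074 J/s.
Since 4.074 > R, including clover heads increases the long-run rate.

Yes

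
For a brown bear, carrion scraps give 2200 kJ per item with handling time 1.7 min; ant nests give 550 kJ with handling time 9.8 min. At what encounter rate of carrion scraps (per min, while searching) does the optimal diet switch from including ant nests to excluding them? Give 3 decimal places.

0.027 per min

Drop ant nests once their profitability E₂/h₂ falls below the rate achievable on carrion scraps alone: E₂/h₂ = λE₁/(1 + λh₁).
Solve for λ: λE₁h₂ = E₂(1 + λh₁) → λ(E₁h₂ − E₂h₁) = E₂ → λ = E₂/(E₁h₂ − E₂h₁).
λ = 550/(2200×9.8 − 550×1.7) = 550/2.062e+04 = 0.02667 per min.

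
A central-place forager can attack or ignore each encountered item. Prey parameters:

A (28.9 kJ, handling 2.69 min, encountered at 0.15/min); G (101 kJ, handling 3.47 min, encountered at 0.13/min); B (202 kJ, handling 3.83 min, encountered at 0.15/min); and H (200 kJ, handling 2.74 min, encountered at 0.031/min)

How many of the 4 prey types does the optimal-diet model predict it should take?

Rank by E/h (kJ/min): H 73, B 52.7, G 29.1, A 10.7. Include each in turn until the next type's E/h falls below the running intake rate.
Rate on top 1: 5.715. B: 52.7 > 5.715 → include.
Rate on top 2: 22. G: 29.1 > 22 → include.
Rate on top 3: 23.52. A: 10.7 < 23.52 → exclude; stop.
Optimal diet: H, B, G — 3 of 4 types.

3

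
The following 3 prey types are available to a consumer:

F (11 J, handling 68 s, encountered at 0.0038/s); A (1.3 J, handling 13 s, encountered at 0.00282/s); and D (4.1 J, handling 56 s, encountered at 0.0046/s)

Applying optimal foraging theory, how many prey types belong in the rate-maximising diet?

E/h in descending order: F 0.162, A 0.1, D 0.0732 J/s. The optimal diet is the largest prefix of this list for which every included type satisfies E_i/h_i > R on the types above it.
Rate on top 1: 0.03322. A: 0.1 > 0.03322 → include.
Rate on top 2: 0.03511. D: 0.0732 > 0.03511 → include.
Optimal diet: F, A, D — 3 of 3 types.

3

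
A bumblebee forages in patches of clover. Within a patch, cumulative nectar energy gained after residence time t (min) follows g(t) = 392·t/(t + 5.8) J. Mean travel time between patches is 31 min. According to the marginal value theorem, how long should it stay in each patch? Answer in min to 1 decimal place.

By the marginal value theorem, leave when the instantaneous gain rate g'(t) equals the habitat-wide average g(t)/(T + t).
g'(t) = 392·5.8/(t + 5.8)². Setting 392·5.8/(t+5.8)² = 392t/[(t+5.8)(31+t)] gives 5.8(31+t) = t(t+5.8), so t² = 5.8×31 = 179.8.
t* = √179.8 = 13.41 min.

13.4 min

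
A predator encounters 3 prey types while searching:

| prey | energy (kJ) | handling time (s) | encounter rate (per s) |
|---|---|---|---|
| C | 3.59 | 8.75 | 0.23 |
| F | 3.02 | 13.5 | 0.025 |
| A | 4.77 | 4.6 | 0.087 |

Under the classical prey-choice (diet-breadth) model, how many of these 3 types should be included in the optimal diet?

2

Profitabilities (E/h, kJ/s): A 1.04, C 0.41, F 0.224. Add prey in this order while the next type's profitability exceeds the intake rate on those already taken.
Rate on top 1: 0.2964. C: 0.41 > 0.2964 → include.
Rate on top 2: 0.3636. F: 0.224 < 0.3636 → exclude; stop.
Optimal diet: A, C — 2 of 3 types.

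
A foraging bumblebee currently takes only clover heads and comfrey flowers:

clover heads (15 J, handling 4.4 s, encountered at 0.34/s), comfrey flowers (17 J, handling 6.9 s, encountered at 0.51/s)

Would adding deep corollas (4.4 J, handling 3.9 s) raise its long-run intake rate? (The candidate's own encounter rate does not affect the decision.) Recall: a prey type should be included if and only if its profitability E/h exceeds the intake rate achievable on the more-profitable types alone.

Intake rate on the current diet: R = (0.34×15 + 0.51×17) / (1 + 0.34×4.4 + 0.51×6.9) = 13.77/6.015 = 2.289 J/s.
Profitability of deep corollas: 4.4/3.9 = 1.128 J/s.
1.128 < 2.289, so adding deep corollas would lower the average — exclude it.

No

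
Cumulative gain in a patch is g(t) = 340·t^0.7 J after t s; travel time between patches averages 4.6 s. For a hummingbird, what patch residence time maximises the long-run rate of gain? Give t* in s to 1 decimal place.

10.7 s

Optimal t* satisfies g'(t*) = g(t*)/(T + t*).
g'(t) = 0.7·340·t^-0.3. Setting 0.7·340·t^-0.3 = 340·t^0.7/(4.6+t) gives 0.7(4.6+t) = t, so 0.30·t = 0.7×4.6.
t* = 0.7×4.6/0.30 = 10.73 s.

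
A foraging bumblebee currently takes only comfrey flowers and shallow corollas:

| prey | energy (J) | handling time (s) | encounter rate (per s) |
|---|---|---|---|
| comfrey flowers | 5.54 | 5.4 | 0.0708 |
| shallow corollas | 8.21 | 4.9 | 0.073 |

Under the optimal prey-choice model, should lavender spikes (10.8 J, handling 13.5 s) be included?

Yes

On comfrey flowers and shallow corollas alone, R = ΣλE/(1+Σλh) = 0.9916/1.74 = 0.5699 J/s.
lavender spikes: E/h = 10.8/13.5 = 0.8 J/s.
Since 0.8 > R, including lavender spikes increases the long-run rate.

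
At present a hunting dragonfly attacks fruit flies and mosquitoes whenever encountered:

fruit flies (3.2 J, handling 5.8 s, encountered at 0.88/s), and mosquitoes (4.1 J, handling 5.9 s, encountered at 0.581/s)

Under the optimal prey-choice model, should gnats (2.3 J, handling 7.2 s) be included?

No

On fruit flies and mosquitoes alone, R = ΣλE/(1+Σλh) = 5.198/9.532 = 0.5453 J/s.
Profitability of gnats: 2.3/7.2 = 0.3194 J/s.
0.3194 < 0.5453, so adding gnats would lower the average — exclude it.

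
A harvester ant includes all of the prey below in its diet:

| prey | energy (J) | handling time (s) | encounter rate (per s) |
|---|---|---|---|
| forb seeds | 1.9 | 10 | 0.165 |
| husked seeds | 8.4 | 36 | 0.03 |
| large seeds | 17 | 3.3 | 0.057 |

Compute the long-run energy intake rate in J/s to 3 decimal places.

R = (0.165×1.9 + 0.03×8.4 + 0.057×17) / (1 + 0.165×10 + 0.03×36 + 0.057×3.3) = 1.534/3.918 = 0.3916 J/s.

0.392 J/s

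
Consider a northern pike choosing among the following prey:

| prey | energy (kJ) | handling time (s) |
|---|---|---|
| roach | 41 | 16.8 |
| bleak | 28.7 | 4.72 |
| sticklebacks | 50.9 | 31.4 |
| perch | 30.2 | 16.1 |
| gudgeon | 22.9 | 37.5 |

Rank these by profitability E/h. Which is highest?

bleak

In descending order of E/h:
bleak: 28.7/4.72 = 6.08 kJ/s
roach: 41/16.8 = 2.44 kJ/s
perch: 30.2/16.1 = 1.88 kJ/s
sticklebacks: 50.9/31.4 = 1.62 kJ/s
gudgeon: 22.9/37.5 = 0.611 kJ/s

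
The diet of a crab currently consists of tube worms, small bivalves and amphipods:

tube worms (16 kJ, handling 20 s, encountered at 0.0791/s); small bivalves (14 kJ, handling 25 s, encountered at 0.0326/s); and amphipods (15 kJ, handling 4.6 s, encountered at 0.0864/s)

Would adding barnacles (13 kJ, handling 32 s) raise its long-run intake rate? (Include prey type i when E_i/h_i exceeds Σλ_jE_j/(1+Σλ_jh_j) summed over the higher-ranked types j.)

On tube worms, small bivalves and amphipods alone, R = ΣλE/(1+Σλh) = 3.018/3.794 = 0.7954 kJ/s.
barnacles: E/h = 13/32 = 0.4062 kJ/s.
0.4062 < 0.7954, so adding barnacles would lower the average — exclude it.

No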